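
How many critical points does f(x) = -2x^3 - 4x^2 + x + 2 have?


Find where f'(x) = 0:
f(x) = -2x^3 - 4x^2 + x + 2
f'(x) = -6x^2 - 8x + 1
This is a quadratic in x. Use the discriminant to count real roots.
Discriminant = (-8)^2 - 4 * (-6) * 1
= 64 - (-24)
= 88
Since discriminant > 0, f'(x) = 0 has 2 real solutions.
Number of critical points: 2

2


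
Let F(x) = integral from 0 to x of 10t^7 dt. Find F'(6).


By the Fundamental Theorem of Calculus (Part 1):
If F(x) = integral from 0 to x of f(t) dt, then F'(x) = f(x)
Here f(t) = 10t^7
So F'(x) = 10x^7
Evaluate at x = 6:
F'(6) = 10 * 6^7
= 10 * 279936
= 2799360

2799360


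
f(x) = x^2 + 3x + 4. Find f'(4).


Differentiate term by term using power and sum rules:
f(x) = x^2 + 3x + 4
f'(x) = 2x + 3
Substitute x = 4:
f'(4) = 2 * 4 + 3
= 8 + 3
= 11

11


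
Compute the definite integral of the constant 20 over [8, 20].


The integral of a constant k over [a, b] equals k * (b - a).
integral from 8 to 20 of 20 dx
= 20 * (20 - 8)
= 20 * 12
= 240

240


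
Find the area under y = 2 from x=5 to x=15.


The area under a constant function y = 2 is a rectangle.
Width = 15 - 5 = 10
Height = 2
Area = width * height
= 10 * 2
= 20

20


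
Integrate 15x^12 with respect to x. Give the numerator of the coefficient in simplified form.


Apply the power rule for integration:
integral of ax^n dx = a/(n+1) * x^(n+1) + C
integral of 15x^12 dx
= 15/13 * x^13 + C
The coefficient in lowest terms is 15/13, and its numerator is 15

15


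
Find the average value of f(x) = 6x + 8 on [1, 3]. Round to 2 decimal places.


Average value = 1/(b-a) * integral from a to b of f(x) dx
First compute the integral of 6x + 8:
F(x) = 3x^2 + 8x
F(3) = 3 * 9 + 8 * 3 = 51
F(1) = 3 * 1 + 8 * 1 = 11
Integral = 51 - 11 = 40
Average = 40 / (3 - 1) = 40 / 2
= 20 = 20.00

20.00


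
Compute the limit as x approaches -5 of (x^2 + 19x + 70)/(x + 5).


Direct substitution gives 0/0, so we factor the numerator.
Factor: (x^2 + 19x + 70) = (x + 5)(x + 14)
Cancel the common factor (x + 5):
(x^2 + 19x + 70)/(x + 5) = (x + 14)
Now substitute x = -5:
= (-5) - (-14) = 9

9


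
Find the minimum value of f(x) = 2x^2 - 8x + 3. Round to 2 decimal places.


For a quadratic f(x) = ax^2 + bx + c with a > 0, the minimum is at the vertex.
Vertex x-coordinate: x = -b/(2a)
x = -(-8) / (2 * 2)
x = 8/4 = 2
Substitute back to find the minimum value:
f(2) = 2 * 2^2 - 8 * 2 + 3
= 8 - 16 + 3
= -5 = -5.00

-5.00


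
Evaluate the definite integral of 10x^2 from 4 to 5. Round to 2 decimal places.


Find the antiderivative of 10x^2:
F(x) = 10/3 * x^3
Apply the Fundamental Theorem of Calculus:
F(5) - F(4)
= 10/3 * 5^3 - 10/3 * 4^3
= 10/3 * (125 - 64)
= 10/3 * 61
= 610/3 ≈ 203.33

203.33


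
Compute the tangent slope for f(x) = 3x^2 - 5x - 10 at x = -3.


The slope of the tangent line equals f'(x) at the point.
f(x) = 3x^2 - 5x - 10
f'(x) = 6x - 5
At x = -3:
f'(-3) = 6 * (-3) - 5
= -18 - 5
= -23

-23


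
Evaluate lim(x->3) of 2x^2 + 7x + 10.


Since polynomials are continuous, we use direct substitution.
lim(x->3) of 2x^2 + 7x + 10
= 2 * 3^2 + 7 * 3 + 10
= 18 + 21 + 10
= 49

49


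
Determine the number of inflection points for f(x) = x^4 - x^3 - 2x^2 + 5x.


Inflection points occur where f''(x) = 0 and concavity changes.
f(x) = x^4 - x^3 - 2x^2 + 5x
f'(x) = 4x^3 - 3x^2 - 4x + 5
f''(x) = 12x^2 - 6x - 4
This is a quadratic in x. Use the discriminant to count real roots.
Discriminant = (-6)^2 - 4 * 12 * (-4)
= 36 - (-192)
= 228
Since discriminant > 0, f''(x) = 0 has 2 distinct real solutions.
A quadratic with two distinct real roots changes sign at each root, so concavity changes at both.
Number of inflection points: 2

2


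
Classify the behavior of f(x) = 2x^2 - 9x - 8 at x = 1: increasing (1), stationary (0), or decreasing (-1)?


Compute f'(x) to determine behavior:
f'(x) = 4x - 9
f'(1) = 4 * 1 - 9
= 4 - 9
= -5
Since f'(1) < 0, the function is decreasing (-1)

-1


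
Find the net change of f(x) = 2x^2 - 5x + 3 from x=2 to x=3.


Net change = f(b) - f(a)
f(x) = 2x^2 - 5x + 3
Compute f(3):
f(3) = 2 * 3^2 - 5 * 3 + 3
= 18 - 15 + 3
= 6
Compute f(2):
f(2) = 2 * 2^2 - 5 * 2 + 3
= 8 - 10 + 3
= 1
Net change = 6 - 1 = 5

5


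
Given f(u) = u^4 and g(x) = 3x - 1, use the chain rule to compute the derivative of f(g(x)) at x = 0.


Using the chain rule: (f(g(x)))' = f'(g(x)) * g'(x)
First, find g(0):
g(0) = 3 * 0 - 1 = -1
Next, f'(u) = 4u^3
And g'(x) = 3
So f'(g(0)) * g'(0)
= 4 * (-1)^3 * 3
= 4 * (-1) * 3
= -12

-12


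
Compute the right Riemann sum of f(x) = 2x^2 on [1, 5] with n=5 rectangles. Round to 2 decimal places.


Right Riemann sum uses right endpoints of each subinterval.
Interval: [1, 5], n = 5
dx = (5 - 1) / 5 = 4/5
Right endpoints: [9/5, 13/5, 17/5, 21/5, 5]
f values: [162/25, 338/25, 578/25, 882/25, 50]
Sum = dx * (sum of f values)
= 4/5 * 642/5
= 2568/25 = 102.72

102.72


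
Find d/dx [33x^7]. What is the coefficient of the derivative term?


We apply the power rule: d/dx [ax^n] = a*n * x^(n-1)
d/dx [33x^7]
= 33 * 7 * x^(7-1)
= 231x^6
The coefficient is 231

231


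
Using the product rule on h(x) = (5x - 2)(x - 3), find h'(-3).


Let u(x) = 5x - 2 and v(x) = x - 3
u'(x) = 5
v'(x) = 1
Product rule: h'(x) = u'(x)*v(x) + u(x)*v'(x)
= 5 * (x - 3) + (5x - 2) * 1
At x = -3:
u(-3) = 5 * (-3) - 2 = -17
v(-3) = 1 * (-3) - 3 = -6
h'(-3) = 5 * (-6) + (-17) * 1
= -30 - 17
= -47

-47


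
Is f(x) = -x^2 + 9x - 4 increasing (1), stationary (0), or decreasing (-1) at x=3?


Compute f'(x) to determine behavior:
f'(x) = -2x + 9
f'(3) = -2 * 3 + 9
= -6 + 9
= 3
Since f'(3) > 0, the function is increasing (1)

1


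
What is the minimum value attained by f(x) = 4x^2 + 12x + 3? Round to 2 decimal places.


For a quadratic f(x) = ax^2 + bx + c with a > 0, the minimum is at the vertex.
Vertex x-coordinate: x = -b/(2a)
x = -(12) / (2 * 4)
x = -12/8 = -3/2
Substitute back to find the minimum value:
f(-3/2) = 4 * (-3/2)^2 + 12 * (-3/2) + 3
= 9 - 18 + 3
= -6 = -6.00

-6.00


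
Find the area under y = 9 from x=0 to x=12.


The area under a constant function y = 9 is a rectangle.
Width = 12 - 0 = 12
Height = 9
Area = width * height
= 12 * 9
= 108

108


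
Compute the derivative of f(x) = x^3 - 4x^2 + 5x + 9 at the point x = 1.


Differentiate f(x) = x^3 - 4x^2 + 5x + 9 term by term:
f'(x) = 3x^2 - 8x + 5
Substitute x = 1:
f'(1) = 3 * 1^2 - 8 * 1 + 5
= 3 - 8 + 5
= 0

0


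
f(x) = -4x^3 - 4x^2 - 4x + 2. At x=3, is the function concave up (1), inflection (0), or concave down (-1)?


Concavity is determined by the sign of f''(x).
f(x) = -4x^3 - 4x^2 - 4x + 2
f'(x) = -12x^2 - 8x - 4
f''(x) = -24x - 8
f''(3) = -24 * 3 - 8
= -72 - 8
= -80
Since f''(3) < 0, the function is concave down (-1)

-1


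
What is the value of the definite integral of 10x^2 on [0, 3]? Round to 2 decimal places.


Find the antiderivative of 10x^2:
F(x) = 10/3 * x^3
Apply the Fundamental Theorem of Calculus:
F(3) - F(0)
= 10/3 * 3^3 - 10/3 * 0^3
= 10/3 * (27 - 0)
= 10/3 * 27
= 90 = 90.00

90.00


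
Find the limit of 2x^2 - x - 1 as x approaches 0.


Since polynomials are continuous, we use direct substitution.
lim(x->0) of 2x^2 - x - 1
= 2 * 0^2 - 1 * 0 - 1
= 0 + 0 - 1
= -1

-1


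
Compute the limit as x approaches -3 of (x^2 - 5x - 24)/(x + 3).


Direct substitution gives 0/0, so we factor the numerator.
Factor: (x^2 - 5x - 24) = (x + 3)(x - 8)
Cancel the common factor (x + 3):
(x^2 - 5x - 24)/(x + 3) = (x - 8)
Now substitute x = -3:
= (-3) - (8) = -11

-11


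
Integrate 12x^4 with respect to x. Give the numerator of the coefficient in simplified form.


Apply the power rule for integration:
integral of ax^n dx = a/(n+1) * x^(n+1) + C
integral of 12x^4 dx
= 12/5 * x^5 + C
The coefficient in lowest terms is 12/5, and its numerator is 12

12


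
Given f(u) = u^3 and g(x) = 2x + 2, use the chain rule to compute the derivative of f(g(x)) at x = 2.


Using the chain rule: (f(g(x)))' = f'(g(x)) * g'(x)
First, find g(2):
g(2) = 2 * 2 + 2 = 6
Next, f'(u) = 3u^2
And g'(x) = 2
So f'(g(2)) * g'(2)
= 3 * 6^2 * 2
= 3 * 36 * 2
= 216

216


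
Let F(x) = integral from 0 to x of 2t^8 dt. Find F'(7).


By the Fundamental Theorem of Calculus (Part 1):
If F(x) = integral from 0 to x of f(t) dt, then F'(x) = f(x)
Here f(t) = 2t^8
So F'(x) = 2x^8
Evaluate at x = 7:
F'(7) = 2 * 7^8
= 2 * 5764801
= 11529602

11529602


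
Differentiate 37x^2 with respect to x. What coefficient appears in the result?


We apply the power rule: d/dx [ax^n] = a*n * x^(n-1)
d/dx [37x^2]
= 37 * 2 * x^(2-1)
= 74x
The coefficient is 74

74


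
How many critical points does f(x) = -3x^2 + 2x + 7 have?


Find where f'(x) = 0:
f'(x) = -6x + 2
Set f'(x) = 0:
-6x + 2 = 0
x = -2 / (-6) = 1/3
This is a linear equation in x, so there is exactly one solution.
Number of critical points: 1

1


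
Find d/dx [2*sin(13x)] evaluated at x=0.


Apply the chain rule to differentiate 2*sin(13x):
d/dx [2*sin(13x)]
= 2 * cos(13x) * d/dx(13x)
= 2 * 13 * cos(13x)
= 26 * cos(13x)
Evaluate at x = 0:
= 26 * cos(0)
= 26 * 1
= 26

26


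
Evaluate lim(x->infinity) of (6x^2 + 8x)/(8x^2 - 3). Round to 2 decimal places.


For limits at infinity with equal-degree polynomials,
we compare leading coefficients.
Numerator leading term: 6x^2
Denominator leading term: 8x^2
Divide both by x^2:
lim = (6 + 8/x) / (8 - 3/x^2)
As x -> infinity, the 1/x and 1/x^2 terms vanish:
= 6/8 = 3/4 = 0.75

0.75


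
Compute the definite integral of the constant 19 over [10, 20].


The integral of a constant k over [a, b] equals k * (b - a).
integral from 10 to 20 of 19 dx
= 19 * (20 - 10)
= 19 * 10
= 190

190


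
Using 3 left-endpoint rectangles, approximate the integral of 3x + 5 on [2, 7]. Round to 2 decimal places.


Left Riemann sum uses left endpoints of each subinterval.
Interval: [2, 7], n = 3
dx = (7 - 2) / 3 = 5/3
Left endpoints: [2, 11/3, 16/3]
f values: [11, 16, 21]
Sum = dx * (sum of f values)
= 5/3 * 48
= 80 = 80.00

80.00


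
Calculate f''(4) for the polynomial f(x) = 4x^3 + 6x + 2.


First derivative:
f'(x) = 12x^2 + 6
Second derivative:
f''(x) = 24x
Substitute x = 4:
f''(4) = 24 * 4 + 0
= 96 + 0
= 96

96


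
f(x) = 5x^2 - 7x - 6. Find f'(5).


Differentiate term by term using power and sum rules:
f(x) = 5x^2 - 7x - 6
f'(x) = 10x - 7
Substitute x = 5:
f'(5) = 10 * 5 - 7
= 50 - 7
= 43

43


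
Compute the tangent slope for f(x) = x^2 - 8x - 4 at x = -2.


The slope of the tangent line equals f'(x) at the point.
f(x) = x^2 - 8x - 4
f'(x) = 2x - 8
At x = -2:
f'(-2) = 2 * (-2) - 8
= -4 - 8
= -12

-12


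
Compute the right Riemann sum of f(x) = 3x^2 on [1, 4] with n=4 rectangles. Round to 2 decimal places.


Right Riemann sum uses right endpoints of each subinterval.
Interval: [1, 4], n = 4
dx = (4 - 1) / 4 = 3/4
Right endpoints: [7/4, 5/2, 13/4, 4]
f values: [147/16, 75/4, 507/16, 48]
Sum = dx * (sum of f values)
= 3/4 * 861/8
= 2583/32 ≈ 80.72

80.72


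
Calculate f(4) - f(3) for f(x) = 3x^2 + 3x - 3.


Net change = f(b) - f(a)
f(x) = 3x^2 + 3x - 3
Compute f(4):
f(4) = 3 * 4^2 + 3 * 4 - 3
= 48 + 12 - 3
= 57
Compute f(3):
f(3) = 3 * 3^2 + 3 * 3 - 3
= 27 + 9 - 3
= 33
Net change = 57 - 33 = 24

24


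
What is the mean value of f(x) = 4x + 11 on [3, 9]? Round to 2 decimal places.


Average value = 1/(b-a) * integral from a to b of f(x) dx
First compute the integral of 4x + 11:
F(x) = 2x^2 + 11x
F(9) = 2 * 81 + 11 * 9 = 261
F(3) = 2 * 9 + 11 * 3 = 51
Integral = 261 - 51 = 210
Average = 210 / (9 - 3) = 210 / 6
= 35 = 35.00

35.00


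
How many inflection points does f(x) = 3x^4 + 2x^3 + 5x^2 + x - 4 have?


Inflection points occur where f''(x) = 0 and concavity changes.
f(x) = 3x^4 + 2x^3 + 5x^2 + x - 4
f'(x) = 12x^3 + 6x^2 + 10x + 1
f''(x) = 36x^2 + 12x + 10
This is a quadratic in x. Use the discriminant to count real roots.
Discriminant = (12)^2 - 4 * 36 * 10
= 144 - 1440
= -1296
Since discriminant < 0, f''(x) = 0 has no real solutions.
Number of inflection points: 0

0


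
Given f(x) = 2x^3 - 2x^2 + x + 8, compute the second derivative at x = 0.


First derivative:
f'(x) = 6x^2 - 4x + 1
Second derivative:
f''(x) = 12x - 4
Substitute x = 0:
f''(0) = 12 * 0 - 4
= 0 - 4
= -4

-4


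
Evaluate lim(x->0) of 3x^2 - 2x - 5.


Since polynomials are continuous, we use direct substitution.
lim(x->0) of 3x^2 - 2x - 5
= 3 * 0^2 - 2 * 0 - 5
= 0 + 0 - 5
= -5

-5


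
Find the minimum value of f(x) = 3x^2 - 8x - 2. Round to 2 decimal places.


For a quadratic f(x) = ax^2 + bx + c with a > 0, the minimum is at the vertex.
Vertex x-coordinate: x = -b/(2a)
x = -(-8) / (2 * 3)
x = 8/6 = 4/3
Substitute back to find the minimum value:
f(4/3) = 3 * (4/3)^2 - 8 * (4/3) - 2
= 16/3 - 32/3 - 2
= -22/3 ≈ -7.33

-7.33


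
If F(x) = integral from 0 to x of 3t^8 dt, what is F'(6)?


By the Fundamental Theorem of Calculus (Part 1):
If F(x) = integral from 0 to x of f(t) dt, then F'(x) = f(x)
Here f(t) = 3t^8
So F'(x) = 3x^8
Evaluate at x = 6:
F'(6) = 3 * 6^8
= 3 * 1679616
= 5038848

5038848


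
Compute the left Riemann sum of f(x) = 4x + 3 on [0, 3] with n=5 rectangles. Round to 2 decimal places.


Left Riemann sum uses left endpoints of each subinterval.
Interval: [0, 3], n = 5
dx = (3 - 0) / 5 = 3/5
Left endpoints: [0, 3/5, 6/5, 9/5, 12/5]
f values: [3, 27/5, 39/5, 51/5, 63/5]
Sum = dx * (sum of f values)
= 3/5 * 39
= 117/5 = 23.40

23.40


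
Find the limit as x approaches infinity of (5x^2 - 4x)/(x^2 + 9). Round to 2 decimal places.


For limits at infinity with equal-degree polynomials,
we compare leading coefficients.
Numerator leading term: 5x^2
Denominator leading term: x^2
Divide both by x^2:
lim = (5 - 4/x) / (1 + 9/x^2)
As x -> infinity, the 1/x and 1/x^2 terms vanish:
= 5/1 = 5 = 5.00

5.00


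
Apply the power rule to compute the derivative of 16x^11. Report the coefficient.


We apply the power rule: d/dx [ax^n] = a*n * x^(n-1)
d/dx [16x^11]
= 16 * 11 * x^(11-1)
= 176x^10
The coefficient is 176

176


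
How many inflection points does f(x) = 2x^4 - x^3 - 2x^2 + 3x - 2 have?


Inflection points occur where f''(x) = 0 and concavity changes.
f(x) = 2x^4 - x^3 - 2x^2 + 3x - 2
f'(x) = 8x^3 - 3x^2 - 4x + 3
f''(x) = 24x^2 - 6x - 4
This is a quadratic in x. Use the discriminant to count real roots.
Discriminant = (-6)^2 - 4 * 24 * (-4)
= 36 - (-384)
= 420
Since discriminant > 0, f''(x) = 0 has 2 distinct real solutions.
A quadratic with two distinct real roots changes sign at each root, so concavity changes at both.
Number of inflection points: 2

2


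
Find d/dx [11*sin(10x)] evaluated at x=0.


Apply the chain rule to differentiate 11*sin(10x):
d/dx [11*sin(10x)]
= 11 * cos(10x) * d/dx(10x)
= 11 * 10 * cos(10x)
= 110 * cos(10x)
Evaluate at x = 0:
= 110 * cos(0)
= 110 * 1
= 110

110


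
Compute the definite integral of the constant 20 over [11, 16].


The integral of a constant k over [a, b] equals k * (b - a).
integral from 11 to 16 of 20 dx
= 20 * (16 - 11)
= 20 * 5
= 100

100


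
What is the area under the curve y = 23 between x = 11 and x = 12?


The area under a constant function y = 23 is a rectangle.
Width = 12 - 11 = 1
Height = 23
Area = width * height
= 1 * 23
= 23

23


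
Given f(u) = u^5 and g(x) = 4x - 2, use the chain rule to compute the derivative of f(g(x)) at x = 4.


Using the chain rule: (f(g(x)))' = f'(g(x)) * g'(x)
First, find g(4):
g(4) = 4 * 4 - 2 = 14
Next, f'(u) = 5u^4
And g'(x) = 4
So f'(g(4)) * g'(4)
= 5 * 14^4 * 4
= 5 * 38416 * 4
= 768320

768320


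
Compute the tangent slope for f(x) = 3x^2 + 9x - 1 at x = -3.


The slope of the tangent line equals f'(x) at the point.
f(x) = 3x^2 + 9x - 1
f'(x) = 6x + 9
At x = -3:
f'(-3) = 6 * (-3) + 9
= -18 + 9
= -9

-9


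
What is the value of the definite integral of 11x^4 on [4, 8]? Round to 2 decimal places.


Find the antiderivative of 11x^4:
F(x) = 11/5 * x^5
Apply the Fundamental Theorem of Calculus:
F(8) - F(4)
= 11/5 * 8^5 - 11/5 * 4^5
= 11/5 * (32768 - 1024)
= 11/5 * 31744
= 349184/5 = 69836.80

69836.80


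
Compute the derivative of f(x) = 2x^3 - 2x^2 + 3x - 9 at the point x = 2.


Differentiate f(x) = 2x^3 - 2x^2 + 3x - 9 term by term:
f'(x) = 6x^2 - 4x + 3
Substitute x = 2:
f'(2) = 6 * 2^2 - 4 * 2 + 3
= 24 - 8 + 3
= 19

19


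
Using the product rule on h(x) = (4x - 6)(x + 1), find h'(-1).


Let u(x) = 4x - 6 and v(x) = x + 1
u'(x) = 4
v'(x) = 1
Product rule: h'(x) = u'(x)*v(x) + u(x)*v'(x)
= 4 * (x + 1) + (4x - 6) * 1
At x = -1:
u(-1) = 4 * (-1) - 6 = -10
v(-1) = 1 * (-1) + 1 = 0
h'(-1) = 4 * 0 + (-10) * 1
= 0 - 10
= -10

-10


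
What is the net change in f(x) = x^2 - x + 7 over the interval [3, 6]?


Net change = f(b) - f(a)
f(x) = x^2 - x + 7
Compute f(6):
f(6) = 1 * 6^2 - 1 * 6 + 7
= 36 - 6 + 7
= 37
Compute f(3):
f(3) = 1 * 3^2 - 1 * 3 + 7
= 9 - 3 + 7
= 13
Net change = 37 - 13 = 24

24


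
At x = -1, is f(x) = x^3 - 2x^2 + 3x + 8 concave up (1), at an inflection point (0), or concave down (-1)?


Concavity is determined by the sign of f''(x).
f(x) = x^3 - 2x^2 + 3x + 8
f'(x) = 3x^2 - 4x + 3
f''(x) = 6x - 4
f''(-1) = 6 * (-1) - 4
= -6 - 4
= -10
Since f''(-1) < 0, the function is concave down (-1)

-1


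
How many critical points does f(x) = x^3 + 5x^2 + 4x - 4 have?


Find where f'(x) = 0:
f(x) = x^3 + 5x^2 + 4x - 4
f'(x) = 3x^2 + 10x + 4
This is a quadratic in x. Use the discriminant to count real roots.
Discriminant = (10)^2 - 4 * 3 * 4
= 100 - 48
= 52
Since discriminant > 0, f'(x) = 0 has 2 real solutions.
Number of critical points: 2

2


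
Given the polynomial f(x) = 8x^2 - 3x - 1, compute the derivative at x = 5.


Differentiate term by term using power and sum rules:
f(x) = 8x^2 - 3x - 1
f'(x) = 16x - 3
Substitute x = 5:
f'(5) = 16 * 5 - 3
= 80 - 3
= 77

77


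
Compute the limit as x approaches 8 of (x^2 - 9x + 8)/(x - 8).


Direct substitution gives 0/0, so we factor the numerator.
Factor: (x^2 - 9x + 8) = (x - 8)(x - 1)
Cancel the common factor (x - 8):
(x^2 - 9x + 8)/(x - 8) = (x - 1)
Now substitute x = 8:
= (8) - (1) = 7

7


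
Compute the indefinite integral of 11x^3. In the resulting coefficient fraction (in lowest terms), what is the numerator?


Apply the power rule for integration:
integral of ax^n dx = a/(n+1) * x^(n+1) + C
integral of 11x^3 dx
= 11/4 * x^4 + C
The coefficient in lowest terms is 11/4, and its numerator is 11

11


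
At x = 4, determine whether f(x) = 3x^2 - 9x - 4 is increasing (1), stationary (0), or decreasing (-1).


Compute f'(x) to determine behavior:
f'(x) = 6x - 9
f'(4) = 6 * 4 - 9
= 24 - 9
= 15
Since f'(4) > 0, the function is increasing (1)

1


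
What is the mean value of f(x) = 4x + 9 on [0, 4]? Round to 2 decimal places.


Average value = 1/(b-a) * integral from a to b of f(x) dx
First compute the integral of 4x + 9:
F(x) = 2x^2 + 9x
F(4) = 2 * 16 + 9 * 4 = 68
F(0) = 2 * 0 + 9 * 0 = 0
Integral = 68 - 0 = 68
Average = 68 / (4 - 0) = 68 / 4
= 17 = 17.00

17.00


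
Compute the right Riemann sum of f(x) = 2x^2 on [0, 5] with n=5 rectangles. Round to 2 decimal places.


Right Riemann sum uses right endpoints of each subinterval.
Interval: [0, 5], n = 5
dx = (5 - 0) / 5 = 1
Right endpoints: [1, 2, 3, 4, 5]
f values: [2, 8, 18, 32, 50]
Sum = dx * (sum of f values)
= 1 * 110
= 110 = 110.00

110.00


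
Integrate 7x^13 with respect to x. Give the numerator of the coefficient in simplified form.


Apply the power rule for integration:
integral of ax^n dx = a/(n+1) * x^(n+1) + C
integral of 7x^13 dx
= 7/14 * x^14 + C
= 1/2 * x^14 + C
The coefficient in lowest terms is 1/2, and its numerator is 1

1


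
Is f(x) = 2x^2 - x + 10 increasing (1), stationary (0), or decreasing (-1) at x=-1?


Compute f'(x) to determine behavior:
f'(x) = 4x - 1
f'(-1) = 4 * (-1) - 1
= -4 - 1
= -5
Since f'(-1) < 0, the function is decreasing (-1)

-1


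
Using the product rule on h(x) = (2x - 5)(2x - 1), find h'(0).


Let u(x) = 2x - 5 and v(x) = 2x - 1
u'(x) = 2
v'(x) = 2
Product rule: h'(x) = u'(x)*v(x) + u(x)*v'(x)
= 2 * (2x - 1) + (2x - 5) * 2
At x = 0:
u(0) = 2 * 0 - 5 = -5
v(0) = 2 * 0 - 1 = -1
h'(0) = 2 * (-1) + (-5) * 2
= -2 - 10
= -12

-12


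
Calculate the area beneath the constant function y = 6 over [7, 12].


The area under a constant function y = 6 is a rectangle.
Width = 12 - 7 = 5
Height = 6
Area = width * height
= 5 * 6
= 30

30


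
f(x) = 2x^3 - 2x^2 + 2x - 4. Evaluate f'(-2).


Differentiate f(x) = 2x^3 - 2x^2 + 2x - 4 term by term:
f'(x) = 6x^2 - 4x + 2
Substitute x = -2:
f'(-2) = 6 * (-2)^2 - 4 * (-2) + 2
= 24 + 8 + 2
= 34

34


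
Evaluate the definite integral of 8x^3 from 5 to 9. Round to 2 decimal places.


Find the antiderivative of 8x^3:
F(x) = 8/4 * x^4
Apply the Fundamental Theorem of Calculus:
F(9) - F(5)
= 8/4 * 9^4 - 8/4 * 5^4
= 8/4 * (6561 - 625)
= 8/4 * 5936
= 11872 = 11872.00

11872.00


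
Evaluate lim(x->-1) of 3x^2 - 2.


Since polynomials are continuous, we use direct substitution.
lim(x->-1) of 3x^2 - 2
= 3 * (-1)^2 + 0 * (-1) - 2
= 3 + 0 - 2
= 1

1


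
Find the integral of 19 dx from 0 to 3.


The integral of a constant k over [a, b] equals k * (b - a).
integral from 0 to 3 of 19 dx
= 19 * (3 - 0)
= 19 * 3
= 57

57


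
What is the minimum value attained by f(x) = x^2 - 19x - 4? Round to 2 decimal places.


For a quadratic f(x) = ax^2 + bx + c with a > 0, the minimum is at the vertex.
Vertex x-coordinate: x = -b/(2a)
x = -(-19) / (2 * 1)
x = 19/2
Substitute back to find the minimum value:
f(19/2) = 1 * (19/2)^2 - 19 * (19/2) - 4
= 361/4 - 361/2 - 4
= -377/4 = -94.25

-94.25


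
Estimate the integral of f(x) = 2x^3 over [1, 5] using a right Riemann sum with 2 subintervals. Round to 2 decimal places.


Right Riemann sum uses right endpoints of each subinterval.
Interval: [1, 5], n = 2
dx = (5 - 1) / 2 = 2
Right endpoints: [3, 5]
f values: [54, 250]
Sum = dx * (sum of f values)
= 2 * 304
= 608 = 608.00

608.00


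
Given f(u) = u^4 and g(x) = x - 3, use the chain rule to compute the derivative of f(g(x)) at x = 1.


Using the chain rule: (f(g(x)))' = f'(g(x)) * g'(x)
First, find g(1):
g(1) = 1 * 1 - 3 = -2
Next, f'(u) = 4u^3
And g'(x) = 1
So f'(g(1)) * g'(1)
= 4 * (-2)^3 * 1
= 4 * (-8) * 1
= -32

-32


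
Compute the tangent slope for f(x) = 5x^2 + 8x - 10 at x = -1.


The slope of the tangent line equals f'(x) at the point.
f(x) = 5x^2 + 8x - 10
f'(x) = 10x + 8
At x = -1:
f'(-1) = 10 * (-1) + 8
= -10 + 8
= -2

-2


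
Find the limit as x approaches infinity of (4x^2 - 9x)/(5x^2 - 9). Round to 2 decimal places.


For limits at infinity with equal-degree polynomials,
we compare leading coefficients.
Numerator leading term: 4x^2
Denominator leading term: 5x^2
Divide both by x^2:
lim = (4 - 9/x) / (5 - 9/x^2)
As x -> infinity, the 1/x and 1/x^2 terms vanish:
= 4/5 = 0.80

0.80


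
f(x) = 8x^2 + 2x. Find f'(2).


Differentiate term by term using power and sum rules:
f(x) = 8x^2 + 2x
f'(x) = 16x + 2
Substitute x = 2:
f'(2) = 16 * 2 + 2
= 32 + 2
= 34

34


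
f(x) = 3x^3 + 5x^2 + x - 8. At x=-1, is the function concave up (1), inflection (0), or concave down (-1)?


Concavity is determined by the sign of f''(x).
f(x) = 3x^3 + 5x^2 + x - 8
f'(x) = 9x^2 + 10x + 1
f''(x) = 18x + 10
f''(-1) = 18 * (-1) + 10
= -18 + 10
= -8
Since f''(-1) < 0, the function is concave down (-1)

-1


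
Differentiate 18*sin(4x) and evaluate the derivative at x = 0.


Apply the chain rule to differentiate 18*sin(4x):
d/dx [18*sin(4x)]
= 18 * cos(4x) * d/dx(4x)
= 18 * 4 * cos(4x)
= 72 * cos(4x)
Evaluate at x = 0:
= 72 * cos(0)
= 72 * 1
= 72

72


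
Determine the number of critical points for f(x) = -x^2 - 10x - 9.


Find where f'(x) = 0:
f'(x) = -2x - 10
Set f'(x) = 0:
-2x - 10 = 0
x = 10 / (-2) = -5
This is a linear equation in x, so there is exactly one solution.
Number of critical points: 1

1


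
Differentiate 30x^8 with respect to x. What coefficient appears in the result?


We apply the power rule: d/dx [ax^n] = a*n * x^(n-1)
d/dx [30x^8]
= 30 * 8 * x^(8-1)
= 240x^7
The coefficient is 240

240


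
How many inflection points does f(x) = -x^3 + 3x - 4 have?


Inflection points occur where f''(x) = 0 and concavity changes.
f(x) = -x^3 + 3x - 4
f'(x) = -3x^2 + 3
f''(x) = -6x
Set f''(x) = 0:
-6x = 0
x = 0 / (-6) = 0
Since f''(x) is linear (degree 1), it changes sign at this point.
Therefore there is exactly 1 inflection point.

1


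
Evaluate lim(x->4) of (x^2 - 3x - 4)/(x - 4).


Direct substitution gives 0/0, so we factor the numerator.
Factor: (x^2 - 3x - 4) = (x - 4)(x + 1)
Cancel the common factor (x - 4):
(x^2 - 3x - 4)/(x - 4) = (x + 1)
Now substitute x = 4:
= (4) - (-1) = 5

5


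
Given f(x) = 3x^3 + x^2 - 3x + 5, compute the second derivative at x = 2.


First derivative:
f'(x) = 9x^2 + 2x - 3
Second derivative:
f''(x) = 18x + 2
Substitute x = 2:
f''(2) = 18 * 2 + 2
= 36 + 2
= 38

38


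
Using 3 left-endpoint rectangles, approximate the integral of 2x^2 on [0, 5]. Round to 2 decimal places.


Left Riemann sum uses left endpoints of each subinterval.
Interval: [0, 5], n = 3
dx = (5 - 0) / 3 = 5/3
Left endpoints: [0, 5/3, 10/3]
f values: [0, 50/9, 200/9]
Sum = dx * (sum of f values)
= 5/3 * 250/9
= 1250/27 ≈ 46.30

46.30


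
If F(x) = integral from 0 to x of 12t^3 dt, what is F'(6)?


By the Fundamental Theorem of Calculus (Part 1):
If F(x) = integral from 0 to x of f(t) dt, then F'(x) = f(x)
Here f(t) = 12t^3
So F'(x) = 12x^3
Evaluate at x = 6:
F'(6) = 12 * 6^3
= 12 * 216
= 2592

2592


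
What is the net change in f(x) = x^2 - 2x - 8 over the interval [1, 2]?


Net change = f(b) - f(a)
f(x) = x^2 - 2x - 8
Compute f(2):
f(2) = 1 * 2^2 - 2 * 2 - 8
= 4 - 4 - 8
= -8
Compute f(1):
f(1) = 1 * 1^2 - 2 * 1 - 8
= 1 - 2 - 8
= -9
Net change = -8 - (-9) = 1

1


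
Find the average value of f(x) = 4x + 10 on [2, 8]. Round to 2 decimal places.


Average value = 1/(b-a) * integral from a to b of f(x) dx
First compute the integral of 4x + 10:
F(x) = 2x^2 + 10x
F(8) = 2 * 64 + 10 * 8 = 208
F(2) = 2 * 4 + 10 * 2 = 28
Integral = 208 - 28 = 180
Average = 180 / (8 - 2) = 180 / 6
= 30 = 30.00

30.00


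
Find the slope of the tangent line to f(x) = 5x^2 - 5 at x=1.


The slope of the tangent line equals f'(x) at the point.
f(x) = 5x^2 - 5
f'(x) = 10x
At x = 1:
f'(1) = 10 * 1 + 0
= 10 + 0
= 10

10


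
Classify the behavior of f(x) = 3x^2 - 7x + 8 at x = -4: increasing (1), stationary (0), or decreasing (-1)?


Compute f'(x) to determine behavior:
f'(x) = 6x - 7
f'(-4) = 6 * (-4) - 7
= -24 - 7
= -31
Since f'(-4) < 0, the function is decreasing (-1)

-1


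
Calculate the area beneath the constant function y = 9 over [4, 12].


The area under a constant function y = 9 is a rectangle.
Width = 12 - 4 = 8
Height = 9
Area = width * height
= 8 * 9
= 72

72


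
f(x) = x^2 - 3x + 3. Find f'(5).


Differentiate term by term using power and sum rules:
f(x) = x^2 - 3x + 3
f'(x) = 2x - 3
Substitute x = 5:
f'(5) = 2 * 5 - 3
= 10 - 3
= 7

7


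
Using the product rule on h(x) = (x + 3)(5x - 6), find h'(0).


Let u(x) = x + 3 and v(x) = 5x - 6
u'(x) = 1
v'(x) = 5
Product rule: h'(x) = u'(x)*v(x) + u(x)*v'(x)
= 1 * (5x - 6) + (x + 3) * 5
At x = 0:
u(0) = 1 * 0 + 3 = 3
v(0) = 5 * 0 - 6 = -6
h'(0) = 1 * (-6) + 3 * 5
= -6 + 15
= 9

9


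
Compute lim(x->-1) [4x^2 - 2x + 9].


Since polynomials are continuous, we use direct substitution.
lim(x->-1) of 4x^2 - 2x + 9
= 4 * (-1)^2 - 2 * (-1) + 9
= 4 + 2 + 9
= 15

15


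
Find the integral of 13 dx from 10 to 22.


The integral of a constant k over [a, b] equals k * (b - a).
integral from 10 to 22 of 13 dx
= 13 * (22 - 10)
= 13 * 12
= 156

156


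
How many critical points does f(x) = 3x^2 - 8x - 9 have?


Find where f'(x) = 0:
f'(x) = 6x - 8
Set f'(x) = 0:
6x - 8 = 0
x = 8 / 6 = 4/3
This is a linear equation in x, so there is exactly one solution.
Number of critical points: 1

1


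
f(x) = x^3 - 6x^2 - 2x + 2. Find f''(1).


First derivative:
f'(x) = 3x^2 - 12x - 2
Second derivative:
f''(x) = 6x - 12
Substitute x = 1:
f''(1) = 6 * 1 - 12
= 6 - 12
= -6

-6


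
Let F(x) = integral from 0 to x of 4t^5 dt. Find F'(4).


By the Fundamental Theorem of Calculus (Part 1):
If F(x) = integral from 0 to x of f(t) dt, then F'(x) = f(x)
Here f(t) = 4t^5
So F'(x) = 4x^5
Evaluate at x = 4:
F'(4) = 4 * 4^5
= 4 * 1024
= 4096

4096


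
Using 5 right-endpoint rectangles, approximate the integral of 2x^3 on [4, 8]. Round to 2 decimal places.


Right Riemann sum uses right endpoints of each subinterval.
Interval: [4, 8], n = 5
dx = (8 - 4) / 5 = 4/5
Right endpoints: [24/5, 28/5, 32/5, 36/5, 8]
f values: [27648/125, 43904/125, 65536/125, 93312/125, 1024]
Sum = dx * (sum of f values)
= 4/5 * 14336/5
= 57344/25 = 2293.76

2293.76


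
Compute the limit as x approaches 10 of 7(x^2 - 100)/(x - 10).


Direct substitution gives 0/0, so we factor the numerator.
Factor: 7(x^2 - 100) = 7 * (x - 10)(x + 10)
Cancel the common factor (x - 10):
7(x^2 - 100)/(x - 10) = 7 * (x + 10)
Now substitute x = 10:
= 7 * (10 + 10) = 140

140


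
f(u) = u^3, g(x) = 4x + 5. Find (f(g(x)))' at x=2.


Using the chain rule: (f(g(x)))' = f'(g(x)) * g'(x)
First, find g(2):
g(2) = 4 * 2 + 5 = 13
Next, f'(u) = 3u^2
And g'(x) = 4
So f'(g(2)) * g'(2)
= 3 * 13^2 * 4
= 3 * 169 * 4
= 2028

2028


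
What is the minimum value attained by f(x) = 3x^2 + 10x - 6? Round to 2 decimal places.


For a quadratic f(x) = ax^2 + bx + c with a > 0, the minimum is at the vertex.
Vertex x-coordinate: x = -b/(2a)
x = -(10) / (2 * 3)
x = -10/6 = -5/3
Substitute back to find the minimum value:
f(-5/3) = 3 * (-5/3)^2 + 10 * (-5/3) - 6
= 25/3 - 50/3 - 6
= -43/3 ≈ -14.33

-14.33


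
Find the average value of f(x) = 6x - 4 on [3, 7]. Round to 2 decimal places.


Average value = 1/(b-a) * integral from a to b of f(x) dx
First compute the integral of 6x - 4:
F(x) = 3x^2 - 4x
F(7) = 3 * 49 - 4 * 7 = 119
F(3) = 3 * 9 - 4 * 3 = 15
Integral = 119 - 15 = 104
Average = 104 / (7 - 3) = 104 / 4
= 26 = 26.00

26.00


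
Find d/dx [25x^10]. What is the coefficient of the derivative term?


We apply the power rule: d/dx [ax^n] = a*n * x^(n-1)
d/dx [25x^10]
= 25 * 10 * x^(10-1)
= 250x^9
The coefficient is 250

250


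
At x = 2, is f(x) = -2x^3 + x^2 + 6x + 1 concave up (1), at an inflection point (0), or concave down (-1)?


Concavity is determined by the sign of f''(x).
f(x) = -2x^3 + x^2 + 6x + 1
f'(x) = -6x^2 + 2x + 6
f''(x) = -12x + 2
f''(2) = -12 * 2 + 2
= -24 + 2
= -22
Since f''(2) < 0, the function is concave down (-1)

-1


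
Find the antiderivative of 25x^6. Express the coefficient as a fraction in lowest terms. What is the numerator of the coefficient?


Apply the power rule for integration:
integral of ax^n dx = a/(n+1) * x^(n+1) + C
integral of 25x^6 dx
= 25/7 * x^7 + C
The coefficient in lowest terms is 25/7, and its numerator is 25

25


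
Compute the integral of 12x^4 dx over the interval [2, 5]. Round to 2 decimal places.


Find the antiderivative of 12x^4:
F(x) = 12/5 * x^5
Apply the Fundamental Theorem of Calculus:
F(5) - F(2)
= 12/5 * 5^5 - 12/5 * 2^5
= 12/5 * (3125 - 32)
= 12/5 * 3093
= 37116/5 = 7423.20

7423.20


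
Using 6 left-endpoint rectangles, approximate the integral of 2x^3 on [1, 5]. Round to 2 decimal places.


Left Riemann sum uses left endpoints of each subinterval.
Interval: [1, 5], n = 6
dx = (5 - 1) / 6 = 2/3
Left endpoints: [1, 5/3, 7/3, 3, 11/3, 13/3]
f values: [2, 250/27, 686/27, 54, 2662/27, 4394/27]
Sum = dx * (sum of f values)
= 2/3 * 352
= 704/3 ≈ 234.67

234.67


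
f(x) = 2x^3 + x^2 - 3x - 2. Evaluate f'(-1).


Differentiate f(x) = 2x^3 + x^2 - 3x - 2 term by term:
f'(x) = 6x^2 + 2x - 3
Substitute x = -1:
f'(-1) = 6 * (-1)^2 + 2 * (-1) - 3
= 6 - 2 - 3
= 1

1


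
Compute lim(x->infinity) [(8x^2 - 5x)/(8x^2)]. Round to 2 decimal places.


For limits at infinity with equal-degree polynomials,
we compare leading coefficients.
Numerator leading term: 8x^2
Denominator leading term: 8x^2
Divide both by x^2:
lim = (8 - 5/x) / (8)
As x -> infinity, the 1/x and 1/x^2 terms vanish:
= 8/8 = 1 = 1.00

1.00


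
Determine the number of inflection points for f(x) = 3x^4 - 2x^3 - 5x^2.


Inflection points occur where f''(x) = 0 and concavity changes.
f(x) = 3x^4 - 2x^3 - 5x^2
f'(x) = 12x^3 - 6x^2 - 10x
f''(x) = 36x^2 - 12x - 10
This is a quadratic in x. Use the discriminant to count real roots.
Discriminant = (-12)^2 - 4 * 36 * (-10)
= 144 - (-1440)
= 1584
Since discriminant > 0, f''(x) = 0 has 2 distinct real solutions.
A quadratic with two distinct real roots changes sign at each root, so concavity changes at both.
Number of inflection points: 2

2


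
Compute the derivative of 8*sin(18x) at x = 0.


Apply the chain rule to differentiate 8*sin(18x):
d/dx [8*sin(18x)]
= 8 * cos(18x) * d/dx(18x)
= 8 * 18 * cos(18x)
= 144 * cos(18x)
Evaluate at x = 0:
= 144 * cos(0)
= 144 * 1
= 144

144


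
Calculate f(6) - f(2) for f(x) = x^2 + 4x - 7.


Net change = f(b) - f(a)
f(x) = x^2 + 4x - 7
Compute f(6):
f(6) = 1 * 6^2 + 4 * 6 - 7
= 36 + 24 - 7
= 53
Compute f(2):
f(2) = 1 * 2^2 + 4 * 2 - 7
= 4 + 8 - 7
= 5
Net change = 53 - 5 = 48

48


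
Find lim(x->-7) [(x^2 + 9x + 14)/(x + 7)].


Direct substitution gives 0/0, so we factor the numerator.
Factor: (x^2 + 9x + 14) = (x + 7)(x + 2)
Cancel the common factor (x + 7):
(x^2 + 9x + 14)/(x + 7) = (x + 2)
Now substitute x = -7:
= (-7) - (-2) = -5

-5


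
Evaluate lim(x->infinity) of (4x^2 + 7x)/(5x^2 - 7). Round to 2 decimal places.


For limits at infinity with equal-degree polynomials,
we compare leading coefficients.
Numerator leading term: 4x^2
Denominator leading term: 5x^2
Divide both by x^2:
lim = (4 + 7/x) / (5 - 7/x^2)
As x -> infinity, the 1/x and 1/x^2 terms vanish:
= 4/5 = 0.80

0.80


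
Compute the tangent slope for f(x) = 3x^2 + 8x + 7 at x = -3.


The slope of the tangent line equals f'(x) at the point.
f(x) = 3x^2 + 8x + 7
f'(x) = 6x + 8
At x = -3:
f'(-3) = 6 * (-3) + 8
= -18 + 8
= -10

-10


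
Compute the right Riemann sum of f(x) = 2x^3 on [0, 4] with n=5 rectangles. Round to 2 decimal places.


Right Riemann sum uses right endpoints of each subinterval.
Interval: [0, 4], n = 5
dx = (4 - 0) / 5 = 4/5
Right endpoints: [4/5, 8/5, 12/5, 16/5, 4]
f values: [128/125, 1024/125, 3456/125, 8192/125, 128]
Sum = dx * (sum of f values)
= 4/5 * 1152/5
= 4608/25 = 184.32

184.32


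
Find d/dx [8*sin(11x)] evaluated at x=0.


Apply the chain rule to differentiate 8*sin(11x):
d/dx [8*sin(11x)]
= 8 * cos(11x) * d/dx(11x)
= 8 * 11 * cos(11x)
= 88 * cos(11x)
Evaluate at x = 0:
= 88 * cos(0)
= 88 * 1
= 88

88


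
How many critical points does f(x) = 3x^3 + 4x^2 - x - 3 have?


Find where f'(x) = 0:
f(x) = 3x^3 + 4x^2 - x - 3
f'(x) = 9x^2 + 8x - 1
This is a quadratic in x. Use the discriminant to count real roots.
Discriminant = (8)^2 - 4 * 9 * (-1)
= 64 - (-36)
= 100
Since discriminant > 0, f'(x) = 0 has 2 real solutions.
Number of critical points: 2

2


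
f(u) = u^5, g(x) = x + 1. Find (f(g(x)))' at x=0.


Using the chain rule: (f(g(x)))' = f'(g(x)) * g'(x)
First, find g(0):
g(0) = 1 * 0 + 1 = 1
Next, f'(u) = 5u^4
And g'(x) = 1
So f'(g(0)) * g'(0)
= 5 * 1^4 * 1
= 5 * 1 * 1
= 5

5


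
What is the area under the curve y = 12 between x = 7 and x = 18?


The area under a constant function y = 12 is a rectangle.
Width = 18 - 7 = 11
Height = 12
Area = width * height
= 11 * 12
= 132

132


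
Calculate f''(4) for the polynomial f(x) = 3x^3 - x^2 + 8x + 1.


First derivative:
f'(x) = 9x^2 - 2x + 8
Second derivative:
f''(x) = 18x - 2
Substitute x = 4:
f''(4) = 18 * 4 - 2
= 72 - 2
= 70

70


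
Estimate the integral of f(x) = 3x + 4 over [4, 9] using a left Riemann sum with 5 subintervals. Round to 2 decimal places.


Left Riemann sum uses left endpoints of each subinterval.
Interval: [4, 9], n = 5
dx = (9 - 4) / 5 = 1
Left endpoints: [4, 5, 6, 7, 8]
f values: [16, 19, 22, 25, 28]
Sum = dx * (sum of f values)
= 1 * 110
= 110 = 110.00

110.00


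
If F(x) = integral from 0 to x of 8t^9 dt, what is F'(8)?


By the Fundamental Theorem of Calculus (Part 1):
If F(x) = integral from 0 to x of f(t) dt, then F'(x) = f(x)
Here f(t) = 8t^9
So F'(x) = 8x^9
Evaluate at x = 8:
F'(8) = 8 * 8^9
= 8 * 134217728
= 1073741824

1073741824


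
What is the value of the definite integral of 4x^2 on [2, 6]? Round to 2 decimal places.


Find the antiderivative of 4x^2:
F(x) = 4/3 * x^3
Apply the Fundamental Theorem of Calculus:
F(6) - F(2)
= 4/3 * 6^3 - 4/3 * 2^3
= 4/3 * (216 - 8)
= 4/3 * 208
= 832/3 ≈ 277.33

277.33


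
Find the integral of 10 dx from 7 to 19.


The integral of a constant k over [a, b] equals k * (b - a).
integral from 7 to 19 of 10 dx
= 10 * (19 - 7)
= 10 * 12
= 120

120


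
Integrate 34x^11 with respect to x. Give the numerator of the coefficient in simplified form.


Apply the power rule for integration:
integral of ax^n dx = a/(n+1) * x^(n+1) + C
integral of 34x^11 dx
= 34/12 * x^12 + C
= 17/6 * x^12 + C
The coefficient in lowest terms is 17/6, and its numerator is 17

17


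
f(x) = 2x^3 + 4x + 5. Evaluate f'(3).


Differentiate f(x) = 2x^3 + 4x + 5 term by term:
f'(x) = 6x^2 + 4
Substitute x = 3:
f'(3) = 6 * 3^2 + 0 * 3 + 4
= 54 + 0 + 4
= 58

58


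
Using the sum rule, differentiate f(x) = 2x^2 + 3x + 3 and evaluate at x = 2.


Differentiate term by term using power and sum rules:
f(x) = 2x^2 + 3x + 3
f'(x) = 4x + 3
Substitute x = 2:
f'(2) = 4 * 2 + 3
= 8 + 3
= 11

11


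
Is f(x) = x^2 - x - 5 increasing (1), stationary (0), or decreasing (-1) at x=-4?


Compute f'(x) to determine behavior:
f'(x) = 2x - 1
f'(-4) = 2 * (-4) - 1
= -8 - 1
= -9
Since f'(-4) < 0, the function is decreasing (-1)

-1


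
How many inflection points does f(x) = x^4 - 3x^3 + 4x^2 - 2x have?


Inflection points occur where f''(x) = 0 and concavity changes.
f(x) = x^4 - 3x^3 + 4x^2 - 2x
f'(x) = 4x^3 - 9x^2 + 8x - 2
f''(x) = 12x^2 - 18x + 8
This is a quadratic in x. Use the discriminant to count real roots.
Discriminant = (-18)^2 - 4 * 12 * 8
= 324 - 384
= -60
Since discriminant < 0, f''(x) = 0 has no real solutions.
Number of inflection points: 0

0


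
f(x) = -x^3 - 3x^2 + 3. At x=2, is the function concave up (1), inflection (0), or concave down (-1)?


Concavity is determined by the sign of f''(x).
f(x) = -x^3 - 3x^2 + 3
f'(x) = -3x^2 - 6x
f''(x) = -6x - 6
f''(2) = -6 * 2 - 6
= -12 - 6
= -18
Since f''(2) < 0, the function is concave down (-1)

-1


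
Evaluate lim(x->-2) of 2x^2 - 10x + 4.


Since polynomials are continuous, we use direct substitution.
lim(x->-2) of 2x^2 - 10x + 4
= 2 * (-2)^2 - 10 * (-2) + 4
= 8 + 20 + 4
= 32

32


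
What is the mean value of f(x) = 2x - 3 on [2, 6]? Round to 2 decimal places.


Average value = 1/(b-a) * integral from a to b of f(x) dx
First compute the integral of 2x - 3:
F(x) = x^2 - 3x
F(6) = 1 * 36 - 3 * 6 = 18
F(2) = 1 * 4 - 3 * 2 = -2
Integral = 18 - (-2) = 20
Average = 20 / (6 - 2) = 20 / 4
= 5 = 5.00

5.00


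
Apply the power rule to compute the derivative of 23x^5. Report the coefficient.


We apply the power rule: d/dx [ax^n] = a*n * x^(n-1)
d/dx [23x^5]
= 23 * 5 * x^(5-1)
= 115x^4
The coefficient is 115

115


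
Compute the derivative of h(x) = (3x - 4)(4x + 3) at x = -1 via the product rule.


Let u(x) = 3x - 4 and v(x) = 4x + 3
u'(x) = 3
v'(x) = 4
Product rule: h'(x) = u'(x)*v(x) + u(x)*v'(x)
= 3 * (4x + 3) + (3x - 4) * 4
At x = -1:
u(-1) = 3 * (-1) - 4 = -7
v(-1) = 4 * (-1) + 3 = -1
h'(-1) = 3 * (-1) + (-7) * 4
= -3 - 28
= -31

-31


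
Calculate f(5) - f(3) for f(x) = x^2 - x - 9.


Net change = f(b) - f(a)
f(x) = x^2 - x - 9
Compute f(5):
f(5) = 1 * 5^2 - 1 * 5 - 9
= 25 - 5 - 9
= 11
Compute f(3):
f(3) = 1 * 3^2 - 1 * 3 - 9
= 9 - 3 - 9
= -3
Net change = 11 - (-3) = 14

14
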